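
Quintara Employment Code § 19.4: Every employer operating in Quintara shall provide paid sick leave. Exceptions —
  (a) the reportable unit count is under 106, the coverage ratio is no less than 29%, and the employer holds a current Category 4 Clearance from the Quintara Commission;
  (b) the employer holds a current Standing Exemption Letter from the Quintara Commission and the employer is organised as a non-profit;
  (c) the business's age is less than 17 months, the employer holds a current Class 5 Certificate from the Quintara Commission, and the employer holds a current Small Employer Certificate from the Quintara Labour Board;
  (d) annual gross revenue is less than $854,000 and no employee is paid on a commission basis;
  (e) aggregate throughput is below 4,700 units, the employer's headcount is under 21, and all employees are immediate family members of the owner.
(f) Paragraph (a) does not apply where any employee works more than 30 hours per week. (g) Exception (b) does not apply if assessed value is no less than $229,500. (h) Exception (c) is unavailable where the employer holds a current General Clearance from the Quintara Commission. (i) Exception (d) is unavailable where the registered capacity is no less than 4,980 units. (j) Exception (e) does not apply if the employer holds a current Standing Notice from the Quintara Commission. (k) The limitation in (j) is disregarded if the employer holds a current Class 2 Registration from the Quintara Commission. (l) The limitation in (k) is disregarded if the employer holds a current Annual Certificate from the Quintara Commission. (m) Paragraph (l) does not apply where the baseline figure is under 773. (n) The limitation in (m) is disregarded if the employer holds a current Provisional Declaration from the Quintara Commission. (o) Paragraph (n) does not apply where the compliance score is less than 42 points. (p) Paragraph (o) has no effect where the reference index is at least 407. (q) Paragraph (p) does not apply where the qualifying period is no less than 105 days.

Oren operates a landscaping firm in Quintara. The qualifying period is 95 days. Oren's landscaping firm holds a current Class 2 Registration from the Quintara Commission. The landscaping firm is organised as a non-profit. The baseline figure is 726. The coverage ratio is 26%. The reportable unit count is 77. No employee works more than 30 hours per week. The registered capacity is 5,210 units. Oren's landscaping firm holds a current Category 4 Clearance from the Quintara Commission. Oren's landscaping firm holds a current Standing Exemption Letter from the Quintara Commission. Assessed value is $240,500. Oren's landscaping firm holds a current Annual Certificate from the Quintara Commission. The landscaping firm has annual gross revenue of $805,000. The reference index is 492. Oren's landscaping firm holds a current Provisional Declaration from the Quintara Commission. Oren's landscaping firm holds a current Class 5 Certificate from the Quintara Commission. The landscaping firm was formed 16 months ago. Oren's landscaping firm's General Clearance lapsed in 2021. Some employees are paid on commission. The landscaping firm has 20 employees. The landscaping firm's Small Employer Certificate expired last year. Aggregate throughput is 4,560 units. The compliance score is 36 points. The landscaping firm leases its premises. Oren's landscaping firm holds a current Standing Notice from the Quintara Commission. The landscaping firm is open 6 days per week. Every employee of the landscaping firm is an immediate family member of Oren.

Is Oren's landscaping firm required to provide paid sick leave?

Yes — Oren's landscaping firm must provide paid sick leave.

Exception (a) requires that the coverage ratio is no less than 29%; but the coverage ratio is 26%, short of 29%, so (a) is unavailable.
Exception (b) is satisfied on its face — a current Standing Exemption Letter is held; the employer is a non-profit. Turning to paragraph (g): (g) operates against (b): assessed value is $240,500, meeting the $229,500 threshold. So (b) is unavailable.
Exception (c) fails — the Small Employer Certificate has expired.
Exception (d) requires that no employee is paid on a commission basis; but some employees are paid on commission, so (d) is unavailable.
Exception (e) is satisfied on its face — aggregate throughput is 4,560 units, below the 4,700 units limit; the employer's headcount is 20, under the 21 limit; every employee is an immediate family member. But: (j) operates — a current Standing Notice is held. (k) would limit (j) — a current Class 2 Registration is held — but (l) sets (k) aside: (l) is engaged — a current Annual Certificate is held. (m) would limit (l) — the baseline figure is 726, under the 773 limit — but (n) sets (m) aside: (n) is triggered — a current Provisional Declaration is held. (o) is triggered (the compliance score is 36 points, less than the 42 points limit), but yields to (p): (p) operates against (o): the reference index is 492, meeting the 407 threshold. (q), which would lift (p), is not triggered — the qualifying period is 95 days, short of 105 days. (e) is therefore removed.
Every exception is unavailable, so the rule governs.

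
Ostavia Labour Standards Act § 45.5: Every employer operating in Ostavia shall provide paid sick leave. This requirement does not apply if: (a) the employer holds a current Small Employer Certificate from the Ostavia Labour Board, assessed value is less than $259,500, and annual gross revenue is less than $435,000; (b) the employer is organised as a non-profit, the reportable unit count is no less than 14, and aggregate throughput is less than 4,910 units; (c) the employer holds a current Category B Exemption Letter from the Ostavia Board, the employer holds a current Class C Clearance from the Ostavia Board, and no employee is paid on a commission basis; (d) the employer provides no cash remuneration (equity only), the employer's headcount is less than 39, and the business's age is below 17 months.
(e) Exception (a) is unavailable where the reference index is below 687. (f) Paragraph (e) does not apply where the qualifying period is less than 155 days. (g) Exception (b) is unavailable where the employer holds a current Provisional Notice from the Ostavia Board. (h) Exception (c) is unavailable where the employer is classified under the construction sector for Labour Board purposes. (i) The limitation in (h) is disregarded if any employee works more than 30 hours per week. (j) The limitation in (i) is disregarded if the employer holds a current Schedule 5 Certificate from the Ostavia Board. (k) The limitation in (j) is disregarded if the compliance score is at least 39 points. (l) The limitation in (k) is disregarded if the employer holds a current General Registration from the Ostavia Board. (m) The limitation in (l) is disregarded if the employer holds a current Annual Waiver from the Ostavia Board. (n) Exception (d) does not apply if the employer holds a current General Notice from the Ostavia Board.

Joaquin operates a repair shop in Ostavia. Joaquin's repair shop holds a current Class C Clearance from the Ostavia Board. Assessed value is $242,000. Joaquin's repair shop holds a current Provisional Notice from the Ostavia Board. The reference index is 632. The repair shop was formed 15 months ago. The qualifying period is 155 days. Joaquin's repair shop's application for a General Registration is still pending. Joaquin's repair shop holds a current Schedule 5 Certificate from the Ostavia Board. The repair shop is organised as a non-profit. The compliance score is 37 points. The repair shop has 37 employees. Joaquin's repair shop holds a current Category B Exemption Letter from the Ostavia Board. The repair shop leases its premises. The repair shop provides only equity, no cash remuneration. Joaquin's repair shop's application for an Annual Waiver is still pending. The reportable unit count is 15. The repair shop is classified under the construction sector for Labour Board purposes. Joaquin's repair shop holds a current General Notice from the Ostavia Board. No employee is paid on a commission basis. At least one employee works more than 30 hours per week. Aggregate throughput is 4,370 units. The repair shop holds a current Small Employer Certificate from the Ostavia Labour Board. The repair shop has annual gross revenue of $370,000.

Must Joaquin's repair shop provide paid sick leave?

Yes — Joaquin's repair shop must provide paid sick leave.

Exception (a)'s conditions are all satisfied: a current Small Employer Certificate is held; assessed value is $242,000, less than the $259,500 limit; annual gross revenue is $370,000, less than the $435,000 limit. But: (e) is engaged — the reference index is 632, below the 687 limit. (f) is not triggered (the qualifying period is 155 days, not less than 155 days), so (e) stands. (a) is therefore removed.
All of (b)'s requirements are met (the employer is a non-profit; the reportable unit count is 15, meeting the 14 threshold; aggregate throughput is 4,370 units, less than the 4,910 units limit). But applying paragraph (g): (g) operates against (b): a current Provisional Notice is held. So (b) is unavailable.
Exception (c)'s conditions are all satisfied: a current Category B Exemption Letter is held; a current Class C Clearance is held; no employee is paid on commission. But: (h) is triggered — the repair shop is classified under the construction sector. (i) is triggered (at least one employee exceeds 30 hours/week), but is set aside by (j): (j) operates against (i): a current Schedule 5 Certificate is held. (k) is not engaged (the compliance score is 37 points, short of 39 points), so (j) stands. Exception (c) does not apply.
Exception (d) is satisfied on its face — remuneration is equity-only; the employer's headcount is 37, less than the 39 limit; the business's age is 15 months, below the 17 months limit. But applying paragraph (n): (n) is triggered — a current General Notice is held. (d) is therefore removed.
None of the exceptions is available; § 45.5 applies in full.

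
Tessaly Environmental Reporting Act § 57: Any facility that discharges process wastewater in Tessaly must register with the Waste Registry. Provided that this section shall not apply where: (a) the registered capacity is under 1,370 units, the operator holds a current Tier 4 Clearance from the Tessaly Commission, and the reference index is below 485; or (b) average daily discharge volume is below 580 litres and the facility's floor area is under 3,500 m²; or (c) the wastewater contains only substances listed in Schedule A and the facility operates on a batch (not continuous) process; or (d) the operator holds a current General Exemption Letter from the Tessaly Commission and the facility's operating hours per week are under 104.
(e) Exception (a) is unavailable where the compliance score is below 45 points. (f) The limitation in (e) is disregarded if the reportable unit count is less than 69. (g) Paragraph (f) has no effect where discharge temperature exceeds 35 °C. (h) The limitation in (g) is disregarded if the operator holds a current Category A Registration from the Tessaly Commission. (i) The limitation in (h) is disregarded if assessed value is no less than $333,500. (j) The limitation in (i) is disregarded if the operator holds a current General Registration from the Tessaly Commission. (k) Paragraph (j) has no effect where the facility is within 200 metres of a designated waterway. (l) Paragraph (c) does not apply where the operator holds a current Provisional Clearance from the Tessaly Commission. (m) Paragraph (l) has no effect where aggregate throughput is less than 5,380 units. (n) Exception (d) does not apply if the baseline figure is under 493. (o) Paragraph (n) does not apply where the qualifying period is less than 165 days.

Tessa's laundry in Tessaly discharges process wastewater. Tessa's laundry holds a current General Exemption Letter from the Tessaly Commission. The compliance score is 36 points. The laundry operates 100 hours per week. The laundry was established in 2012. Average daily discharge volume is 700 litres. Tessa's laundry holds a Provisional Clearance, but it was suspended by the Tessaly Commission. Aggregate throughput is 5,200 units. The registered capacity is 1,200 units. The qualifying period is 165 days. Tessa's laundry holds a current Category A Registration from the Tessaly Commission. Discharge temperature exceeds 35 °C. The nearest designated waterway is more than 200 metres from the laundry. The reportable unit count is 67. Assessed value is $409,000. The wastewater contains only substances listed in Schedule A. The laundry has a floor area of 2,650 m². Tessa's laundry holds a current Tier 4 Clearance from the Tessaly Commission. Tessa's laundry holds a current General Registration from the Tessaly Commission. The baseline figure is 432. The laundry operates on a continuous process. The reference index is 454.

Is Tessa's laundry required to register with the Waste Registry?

Exception (a): the registered capacity is 1,200 units, under the 1,370 units limit; a current Tier 4 Clearance is held; the reference index is 454, below the 485 limit — every condition holds. Considering the limiting provisions: (e) would limit (a) — the compliance score is 36 points, below the 45 points limit — but (f) sets (e) aside: (f) operates — the reportable unit count is 67, less than the 69 limit. (g) would limit (f) — discharge temperature exceeds 35 °C — but (h) sets (g) aside: (h) operates against (g): a current Category A Registration is held. (i) applies (assessed value is $409,000, meeting the $333,500 threshold), but is itself disapplied by (j): (j) is engaged — a current General Registration is held. (k), which would lift (j), is inapplicable — the laundry is more than 200 m from any designated waterway. (a) remains available.
Exception (b) does not apply: average daily discharge volume is 700 litres, not below 580 litres.
Exception (c) requires that the facility operates on a batch (not continuous) process; but the facility operates on a continuous process, so (c) is unavailable.
Exception (d): a current General Exemption Letter is held; the facility's operating hours per week are 100, under the 104 limit — every condition holds. But: (n) is engaged — the baseline figure is 432, under the 493 limit. (o) is not triggered (the qualifying period is 165 days, not less than 165 days), so (n) stands. Exception (d) does not apply.

No — exception (a) applies; Tessa's laundry is not required to register with the Waste Registry.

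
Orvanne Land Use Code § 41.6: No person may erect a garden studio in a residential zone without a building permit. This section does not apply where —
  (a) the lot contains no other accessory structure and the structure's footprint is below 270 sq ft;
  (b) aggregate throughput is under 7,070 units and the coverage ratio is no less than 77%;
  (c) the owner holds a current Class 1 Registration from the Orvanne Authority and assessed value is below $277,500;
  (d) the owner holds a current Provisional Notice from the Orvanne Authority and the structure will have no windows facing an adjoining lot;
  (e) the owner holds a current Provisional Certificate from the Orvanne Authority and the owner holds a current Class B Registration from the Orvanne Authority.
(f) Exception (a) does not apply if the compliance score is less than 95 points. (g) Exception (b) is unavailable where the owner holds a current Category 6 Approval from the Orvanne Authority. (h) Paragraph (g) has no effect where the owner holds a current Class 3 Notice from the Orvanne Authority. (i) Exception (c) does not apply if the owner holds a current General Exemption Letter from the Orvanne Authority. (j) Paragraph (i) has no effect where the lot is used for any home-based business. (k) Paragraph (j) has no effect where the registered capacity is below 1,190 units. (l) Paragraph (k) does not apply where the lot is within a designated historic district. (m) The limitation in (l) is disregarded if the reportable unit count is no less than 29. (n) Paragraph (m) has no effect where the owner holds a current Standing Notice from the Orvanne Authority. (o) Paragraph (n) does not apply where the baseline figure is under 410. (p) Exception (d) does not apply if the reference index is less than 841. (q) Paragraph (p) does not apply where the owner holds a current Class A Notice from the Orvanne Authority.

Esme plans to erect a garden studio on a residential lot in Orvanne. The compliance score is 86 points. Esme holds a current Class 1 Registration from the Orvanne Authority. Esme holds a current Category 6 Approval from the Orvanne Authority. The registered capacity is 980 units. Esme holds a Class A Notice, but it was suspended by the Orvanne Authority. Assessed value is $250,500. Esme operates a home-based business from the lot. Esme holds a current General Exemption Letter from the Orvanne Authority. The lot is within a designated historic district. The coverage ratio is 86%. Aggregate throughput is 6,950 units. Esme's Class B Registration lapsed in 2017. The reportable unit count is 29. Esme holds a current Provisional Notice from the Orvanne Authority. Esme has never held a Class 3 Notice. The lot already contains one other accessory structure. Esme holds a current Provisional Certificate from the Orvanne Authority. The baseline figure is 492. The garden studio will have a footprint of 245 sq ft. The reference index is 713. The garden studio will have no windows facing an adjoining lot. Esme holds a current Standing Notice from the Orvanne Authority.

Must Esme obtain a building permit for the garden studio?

No — exception (c) applies; Esme does not need a building permit.

Exception (a) does not apply: the lot already has another accessory structure.
Exception (b)'s conditions are all satisfied: aggregate throughput is 6,950 units, under the 7,070 units limit; the coverage ratio is 86%, meeting the 77% threshold. But: (g) operates against (b): a current Category 6 Approval is held. (h), which would lift (g), is not triggered — there is no Class 3 Notice in force. (b) is therefore removed.
All of (c)'s requirements are met (a current Class 1 Registration is held; assessed value is $250,500, below the $277,500 limit). Considering the limiting provisions: (i) would limit (c) — a current General Exemption Letter is held — but (j) sets (i) aside: (j) operates against (i): a home-based business operates on the lot. (k) would limit (j) — the registered capacity is 980 units, below the 1,190 units limit — but (l) sets (k) aside: (l) operates against (k): the lot is in a historic district. (m) operates (the reportable unit count is 29, meeting the 29 threshold), but is overridden by (n): (n) operates against (m): a current Standing Notice is held. (o), which would lift (n), is inapplicable — the baseline figure is 492, not under 410. Exception (c) stands.
All of (d)'s requirements are met (a current Provisional Notice is held; no windows face an adjoining lot). Turning to paragraphs (p)–(q): (p) is triggered — the reference index is 713, less than the 841 limit. (q) does not operate here (no current Class A Notice is held), so (p) stands. Exception (d) does not apply.
Exception (e) requires that the owner holds a current Class B Registration from the Orvanne Authority; but there is no Class B Registration in force, so (e) is unavailable.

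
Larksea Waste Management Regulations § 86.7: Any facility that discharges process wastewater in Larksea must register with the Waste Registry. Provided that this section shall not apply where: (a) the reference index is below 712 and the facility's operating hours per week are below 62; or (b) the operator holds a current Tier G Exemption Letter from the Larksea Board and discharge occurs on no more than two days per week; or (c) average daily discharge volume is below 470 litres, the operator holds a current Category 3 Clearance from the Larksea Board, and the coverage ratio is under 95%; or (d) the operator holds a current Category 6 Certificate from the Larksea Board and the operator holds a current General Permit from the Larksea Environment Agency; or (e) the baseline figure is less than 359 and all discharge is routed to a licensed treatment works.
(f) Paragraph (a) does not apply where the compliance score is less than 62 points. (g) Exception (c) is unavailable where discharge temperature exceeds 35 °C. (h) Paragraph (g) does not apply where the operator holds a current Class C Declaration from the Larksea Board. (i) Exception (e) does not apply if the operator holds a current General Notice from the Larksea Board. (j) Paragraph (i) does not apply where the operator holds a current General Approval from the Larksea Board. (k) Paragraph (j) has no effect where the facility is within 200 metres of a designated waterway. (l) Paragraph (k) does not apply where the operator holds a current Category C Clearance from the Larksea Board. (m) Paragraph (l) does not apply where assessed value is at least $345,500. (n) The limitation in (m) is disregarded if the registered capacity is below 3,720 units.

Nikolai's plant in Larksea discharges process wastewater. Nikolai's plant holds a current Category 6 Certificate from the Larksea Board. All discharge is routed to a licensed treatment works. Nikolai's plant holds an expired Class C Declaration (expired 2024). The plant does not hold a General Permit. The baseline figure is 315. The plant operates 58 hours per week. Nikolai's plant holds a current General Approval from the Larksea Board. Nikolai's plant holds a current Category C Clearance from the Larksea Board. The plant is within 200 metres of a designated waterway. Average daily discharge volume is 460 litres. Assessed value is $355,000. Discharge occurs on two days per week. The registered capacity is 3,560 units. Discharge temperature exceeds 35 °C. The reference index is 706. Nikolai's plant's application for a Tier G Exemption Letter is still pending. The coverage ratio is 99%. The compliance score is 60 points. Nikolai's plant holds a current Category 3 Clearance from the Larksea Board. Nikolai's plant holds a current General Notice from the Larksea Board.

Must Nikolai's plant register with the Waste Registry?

No — exception (e) applies; Nikolai's plant is not required to register with the Waste Registry.

All of (a)'s requirements are met (the reference index is 706, below the 712 limit; the facility's operating hours per week are 58, below the 62 limit). However, paragraph (f) must be considered: (f) operates — the compliance score is 60 points, less than the 62 points limit. (a) is therefore removed.
Exception (b) does not apply: no current Tier G Exemption Letter is held.
Exception (c) does not apply: the coverage ratio is 99%, not under 95%.
Exception (d) requires that the operator holds a current General Permit from the Larksea Environment Agency; but no General Permit is held, so (d) is unavailable.
All of (e)'s requirements are met (the baseline figure is 315, less than the 359 limit; discharge is routed to a licensed treatment works). As to paragraphs (i)–(n): (i) would limit (e) — a current General Notice is held — but (j) sets (i) aside: (j) applies — a current General Approval is held. (k) would limit (j) — the plant is within 200 m of a designated waterway — but (l) sets (k) aside: (l) operates against (k): a current Category C Clearance is held. (m) would limit (l) — assessed value is $355,000, meeting the $345,500 threshold — but (n) sets (m) aside: (n) operates against (m): the registered capacity is 3,560 units, below the 3,720 units limit. So (e) applies.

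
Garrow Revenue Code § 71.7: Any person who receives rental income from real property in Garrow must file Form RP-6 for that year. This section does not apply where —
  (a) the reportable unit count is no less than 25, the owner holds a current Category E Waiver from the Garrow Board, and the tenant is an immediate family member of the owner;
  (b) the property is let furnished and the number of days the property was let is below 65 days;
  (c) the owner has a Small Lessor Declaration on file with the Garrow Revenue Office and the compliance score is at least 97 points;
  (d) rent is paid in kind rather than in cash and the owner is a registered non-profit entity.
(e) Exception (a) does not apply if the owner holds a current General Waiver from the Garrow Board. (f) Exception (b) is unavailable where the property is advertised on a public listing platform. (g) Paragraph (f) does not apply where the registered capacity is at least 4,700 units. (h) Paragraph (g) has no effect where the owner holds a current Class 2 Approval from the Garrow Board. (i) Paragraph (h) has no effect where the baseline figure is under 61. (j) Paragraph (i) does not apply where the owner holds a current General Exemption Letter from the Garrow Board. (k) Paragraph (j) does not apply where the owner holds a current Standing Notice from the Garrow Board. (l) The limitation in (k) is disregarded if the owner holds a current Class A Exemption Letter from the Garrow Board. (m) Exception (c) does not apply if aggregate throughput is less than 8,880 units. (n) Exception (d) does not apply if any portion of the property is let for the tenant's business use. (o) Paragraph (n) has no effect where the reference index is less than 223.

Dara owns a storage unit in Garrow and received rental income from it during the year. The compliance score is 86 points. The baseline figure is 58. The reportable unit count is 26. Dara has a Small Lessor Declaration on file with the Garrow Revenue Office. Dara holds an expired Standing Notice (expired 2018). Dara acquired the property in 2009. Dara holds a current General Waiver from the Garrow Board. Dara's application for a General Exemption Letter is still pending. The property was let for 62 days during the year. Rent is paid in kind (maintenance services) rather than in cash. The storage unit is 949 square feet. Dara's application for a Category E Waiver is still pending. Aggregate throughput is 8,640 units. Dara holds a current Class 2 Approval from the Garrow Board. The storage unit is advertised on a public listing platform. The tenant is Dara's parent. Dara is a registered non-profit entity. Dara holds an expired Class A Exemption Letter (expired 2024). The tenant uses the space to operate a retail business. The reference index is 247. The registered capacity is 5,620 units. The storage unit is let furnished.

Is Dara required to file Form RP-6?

No — exception (b) applies; Dara is not required to file Form RP-6.

Exception (a) requires that the owner holds a current Category E Waiver from the Garrow Board; but the Category E Waiver is not current, so (a) is unavailable.
Exception (b)'s conditions are all satisfied: the property is let furnished; the number of days the property was let is 62 days, below the 65 days limit. Under paragraphs (f)–(l): (f) is engaged (the property is publicly advertised), but is set aside by (g): (g) operates against (f): the registered capacity is 5,620 units, meeting the 4,700 units threshold. (h) would limit (g) — a current Class 2 Approval is held — but (i) sets (h) aside: (i) applies — the baseline figure is 58, under the 61 limit. (j) is inapplicable (the General Exemption Letter is not current), so (i) stands. (b) remains available.
Exception (c) requires that the compliance score is at least 97 points; but the compliance score is 86 points, short of 97 points, so (c) is unavailable.
Exception (d) is satisfied on its face — rent is paid in kind; Dara is a registered non-profit. However, paragraphs (n)–(o) must be considered: (n) operates against (d): the space is let for business use. (o), which would lift (n), is inapplicable — the reference index is 247, not less than 223. So (d) is unavailable.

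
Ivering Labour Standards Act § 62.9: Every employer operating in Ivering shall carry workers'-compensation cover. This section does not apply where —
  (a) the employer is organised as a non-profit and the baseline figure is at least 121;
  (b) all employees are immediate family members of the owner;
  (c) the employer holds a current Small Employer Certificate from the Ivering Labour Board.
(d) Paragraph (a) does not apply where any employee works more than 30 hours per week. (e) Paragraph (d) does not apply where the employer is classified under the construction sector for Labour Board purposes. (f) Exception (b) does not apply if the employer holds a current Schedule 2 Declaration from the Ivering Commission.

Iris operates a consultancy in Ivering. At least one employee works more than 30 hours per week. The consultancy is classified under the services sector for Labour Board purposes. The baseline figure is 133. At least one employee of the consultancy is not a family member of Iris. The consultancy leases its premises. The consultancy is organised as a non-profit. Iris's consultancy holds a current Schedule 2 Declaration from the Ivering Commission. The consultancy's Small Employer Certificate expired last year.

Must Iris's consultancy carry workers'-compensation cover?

Yes — Iris's consultancy must carry workers'-compensation cover.

Exception (a) is satisfied on its face — the employer is a non-profit; the baseline figure is 133, meeting the 121 threshold. But applying paragraphs (d)–(e): (d) operates against (a): at least one employee exceeds 30 hours/week. (e) is not engaged (the consultancy is classified under the services sector), so (d) stands. (a) is therefore removed.
Exception (b) requires that all employees are immediate family members of the owner; but at least one employee is not a family member, so (b) is unavailable.
Exception (c) fails — the Small Employer Certificate has expired.
No exception applies. The general rule governs.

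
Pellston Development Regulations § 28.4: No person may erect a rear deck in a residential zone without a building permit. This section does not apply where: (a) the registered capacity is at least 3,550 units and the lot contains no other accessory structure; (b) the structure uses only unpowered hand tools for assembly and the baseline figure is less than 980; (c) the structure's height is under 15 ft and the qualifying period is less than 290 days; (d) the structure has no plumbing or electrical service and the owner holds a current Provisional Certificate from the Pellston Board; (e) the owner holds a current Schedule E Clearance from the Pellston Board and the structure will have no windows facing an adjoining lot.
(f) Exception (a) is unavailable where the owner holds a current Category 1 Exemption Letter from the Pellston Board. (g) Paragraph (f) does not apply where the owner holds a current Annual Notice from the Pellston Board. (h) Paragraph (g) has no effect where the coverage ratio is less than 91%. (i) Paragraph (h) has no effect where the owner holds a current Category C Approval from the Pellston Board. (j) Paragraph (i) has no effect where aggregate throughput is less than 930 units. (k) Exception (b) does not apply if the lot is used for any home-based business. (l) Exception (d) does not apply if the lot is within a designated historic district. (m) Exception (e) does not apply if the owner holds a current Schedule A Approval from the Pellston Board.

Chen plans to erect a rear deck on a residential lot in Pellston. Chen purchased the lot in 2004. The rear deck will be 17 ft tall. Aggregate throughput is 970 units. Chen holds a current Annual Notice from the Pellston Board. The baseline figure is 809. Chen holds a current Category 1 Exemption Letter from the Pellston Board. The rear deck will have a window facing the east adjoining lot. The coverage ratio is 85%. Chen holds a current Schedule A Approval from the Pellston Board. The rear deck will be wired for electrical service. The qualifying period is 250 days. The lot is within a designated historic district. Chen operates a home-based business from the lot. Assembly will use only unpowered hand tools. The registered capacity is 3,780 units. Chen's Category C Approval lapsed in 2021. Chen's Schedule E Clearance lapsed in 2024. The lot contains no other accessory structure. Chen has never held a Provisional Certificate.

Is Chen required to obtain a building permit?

Yes — Chen must obtain a building permit.

Exception (a) is satisfied on its face — the registered capacity is 3,780 units, meeting the 3,550 units threshold; the lot has no other accessory structure. However, paragraphs (f)–(j) must be considered: (f) operates against (a): a current Category 1 Exemption Letter is held. (g) is triggered (a current Annual Notice is held), but is itself disapplied by (h): (h) is triggered — the coverage ratio is 85%, less than the 91% limit. (i) is inapplicable (no current Category C Approval is held), so (h) stands. Exception (a) does not apply.
Exception (b): assembly uses only hand tools; the baseline figure is 809, less than the 980 limit — every condition holds. But: (k) operates against (b): a home-based business operates on the lot. So (b) is unavailable.
Exception (c) requires that the structure's height is under 15 ft; but the structure's height is 17 ft, not under 15 ft, so (c) is unavailable.
Exception (d) does not apply: electrical service is planned.
Exception (e) does not apply: the Schedule E Clearance is not current.
No exception is made out. Chen falls within the general rule.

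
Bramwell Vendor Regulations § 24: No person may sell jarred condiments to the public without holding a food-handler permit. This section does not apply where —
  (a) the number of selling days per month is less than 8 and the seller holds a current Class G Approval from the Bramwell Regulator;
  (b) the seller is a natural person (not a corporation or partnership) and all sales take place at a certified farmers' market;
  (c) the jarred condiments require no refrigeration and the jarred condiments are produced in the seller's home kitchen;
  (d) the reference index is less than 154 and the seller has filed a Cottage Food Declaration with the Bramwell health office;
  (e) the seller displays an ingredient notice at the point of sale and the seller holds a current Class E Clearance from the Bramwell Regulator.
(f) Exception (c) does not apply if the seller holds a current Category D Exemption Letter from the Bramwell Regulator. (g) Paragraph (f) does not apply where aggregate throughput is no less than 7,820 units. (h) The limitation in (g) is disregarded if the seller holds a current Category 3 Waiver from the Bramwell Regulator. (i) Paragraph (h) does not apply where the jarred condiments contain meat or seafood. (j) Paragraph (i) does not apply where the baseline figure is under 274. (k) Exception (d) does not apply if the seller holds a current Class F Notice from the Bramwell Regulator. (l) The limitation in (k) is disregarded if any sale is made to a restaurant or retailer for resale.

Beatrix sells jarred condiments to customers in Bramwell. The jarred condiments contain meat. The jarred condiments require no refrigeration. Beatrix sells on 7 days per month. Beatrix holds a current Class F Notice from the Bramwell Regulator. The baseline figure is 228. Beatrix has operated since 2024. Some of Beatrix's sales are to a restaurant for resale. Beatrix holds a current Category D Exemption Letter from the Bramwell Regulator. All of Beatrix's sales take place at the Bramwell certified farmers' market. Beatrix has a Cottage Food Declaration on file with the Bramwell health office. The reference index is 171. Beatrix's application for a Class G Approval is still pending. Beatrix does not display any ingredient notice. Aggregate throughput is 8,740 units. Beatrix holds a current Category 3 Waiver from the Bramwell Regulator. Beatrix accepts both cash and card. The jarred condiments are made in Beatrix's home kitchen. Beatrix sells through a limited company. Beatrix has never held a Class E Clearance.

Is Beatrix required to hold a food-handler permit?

Exception (a) requires that the seller holds a current Class G Approval from the Bramwell Regulator; but no current Class G Approval is held, so (a) is unavailable.
Exception (b) fails — the seller operates through a limited company.
Exception (c) is satisfied on its face — the jarred condiments are shelf-stable; the jarred condiments are home-kitchen produced. But: (f) applies — a current Category D Exemption Letter is held. (g) would limit (f) — aggregate throughput is 8,740 units, meeting the 7,820 units threshold — but (h) sets (g) aside: (h) is engaged — a current Category 3 Waiver is held. (i) would limit (h) — the jarred condiments contain meat — but (j) sets (i) aside: (j) operates against (i): the baseline figure is 228, under the 274 limit. Exception (c) does not apply.
Exception (d) does not apply: the reference index is 171, not less than 154.
Exception (e) fails — no ingredient notice is displayed.
Every exception is unavailable, so the rule governs.

Yes — Beatrix must hold a food-handler permit.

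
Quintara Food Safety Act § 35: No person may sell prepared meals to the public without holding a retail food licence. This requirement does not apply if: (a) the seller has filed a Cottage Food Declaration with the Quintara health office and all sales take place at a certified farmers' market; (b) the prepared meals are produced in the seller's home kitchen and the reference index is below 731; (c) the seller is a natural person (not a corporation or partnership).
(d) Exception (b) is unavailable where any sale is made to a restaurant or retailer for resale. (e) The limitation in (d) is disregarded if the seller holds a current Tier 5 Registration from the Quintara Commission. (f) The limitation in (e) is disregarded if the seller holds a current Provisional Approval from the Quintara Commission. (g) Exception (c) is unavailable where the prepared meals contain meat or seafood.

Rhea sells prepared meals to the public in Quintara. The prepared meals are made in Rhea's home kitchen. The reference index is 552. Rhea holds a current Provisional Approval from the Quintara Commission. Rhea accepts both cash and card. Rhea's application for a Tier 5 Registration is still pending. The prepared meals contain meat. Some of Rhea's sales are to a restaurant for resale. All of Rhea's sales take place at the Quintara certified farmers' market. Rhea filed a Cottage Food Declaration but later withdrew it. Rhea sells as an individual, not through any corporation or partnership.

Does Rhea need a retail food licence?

Yes — Rhea must hold a retail food licence.

Exception (a) requires that the seller has filed a Cottage Food Declaration with the Quintara health office; but the Cottage Food Declaration was withdrawn, so (a) is unavailable.
All of (b)'s requirements are met (the prepared meals are home-kitchen produced; the reference index is 552, below the 731 limit). But applying paragraphs (d)–(f): (d) operates against (b): some sales are to a restaurant for resale. (e) is not triggered (there is no Tier 5 Registration in force), so (d) stands. (b) is therefore removed.
Exception (c): the seller is a natural person — every condition holds. But applying paragraph (g): (g) operates against (c): the prepared meals contain meat. So (c) is unavailable.
No exception applies. The general rule governs.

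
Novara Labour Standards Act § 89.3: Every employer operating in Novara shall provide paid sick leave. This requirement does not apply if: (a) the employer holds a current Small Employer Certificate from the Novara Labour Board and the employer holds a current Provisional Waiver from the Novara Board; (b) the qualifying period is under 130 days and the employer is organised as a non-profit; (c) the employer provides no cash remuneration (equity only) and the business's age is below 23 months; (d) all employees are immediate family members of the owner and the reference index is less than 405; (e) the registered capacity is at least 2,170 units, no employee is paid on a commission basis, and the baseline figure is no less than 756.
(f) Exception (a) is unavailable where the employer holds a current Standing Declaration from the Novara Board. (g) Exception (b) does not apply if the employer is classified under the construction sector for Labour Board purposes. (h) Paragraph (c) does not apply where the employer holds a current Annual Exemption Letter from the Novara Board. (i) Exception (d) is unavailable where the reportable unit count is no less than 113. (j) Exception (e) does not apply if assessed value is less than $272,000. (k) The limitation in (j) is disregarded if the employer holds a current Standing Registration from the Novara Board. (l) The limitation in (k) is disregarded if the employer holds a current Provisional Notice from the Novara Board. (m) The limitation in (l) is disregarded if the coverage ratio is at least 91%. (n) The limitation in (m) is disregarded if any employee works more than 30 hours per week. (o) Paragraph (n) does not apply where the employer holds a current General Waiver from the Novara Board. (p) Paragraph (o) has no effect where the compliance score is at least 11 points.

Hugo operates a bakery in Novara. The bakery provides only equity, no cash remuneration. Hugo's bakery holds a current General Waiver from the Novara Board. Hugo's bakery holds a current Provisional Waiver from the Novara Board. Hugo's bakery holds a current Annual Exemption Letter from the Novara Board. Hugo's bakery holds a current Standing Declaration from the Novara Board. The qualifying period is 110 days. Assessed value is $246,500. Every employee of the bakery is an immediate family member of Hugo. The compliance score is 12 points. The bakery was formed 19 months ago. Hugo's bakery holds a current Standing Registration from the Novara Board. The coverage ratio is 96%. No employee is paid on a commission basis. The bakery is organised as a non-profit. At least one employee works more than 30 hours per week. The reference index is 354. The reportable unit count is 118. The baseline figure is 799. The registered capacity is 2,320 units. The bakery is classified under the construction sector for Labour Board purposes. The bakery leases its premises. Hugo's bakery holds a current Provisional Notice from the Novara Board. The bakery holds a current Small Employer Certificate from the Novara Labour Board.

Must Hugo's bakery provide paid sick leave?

Exception (a) is satisfied on its face — a current Small Employer Certificate is held; a current Provisional Waiver is held. Turning to paragraph (f): (f) is triggered — a current Standing Declaration is held. So (a) is unavailable.
Exception (b)'s conditions are all satisfied: the qualifying period is 110 days, under the 130 days limit; the employer is a non-profit. But: (g) operates against (b): the bakery is classified under the construction sector. Exception (b) does not apply.
All of (c)'s requirements are met (remuneration is equity-only; the business's age is 19 months, below the 23 months limit). Turning to paragraph (h): (h) applies — a current Annual Exemption Letter is held. So (c) is unavailable.
Exception (d): every employee is an immediate family member; the reference index is 354, less than the 405 limit — every condition holds. However, paragraph (i) must be considered: (i) operates against (d): the reportable unit count is 118, meeting the 113 threshold. Exception (d) does not apply.
Exception (e) is satisfied on its face — the registered capacity is 2,320 units, meeting the 2,170 units threshold; no employee is paid on commission; the baseline figure is 799, meeting the 756 threshold. But: (j) operates against (e): assessed value is $246,500, less than the $272,000 limit. (k) operates (a current Standing Registration is held), but yields to (l): (l) applies — a current Provisional Notice is held. (m) is engaged (the coverage ratio is 96%, meeting the 91% threshold), but is set aside by (n): (n) applies — at least one employee exceeds 30 hours/week. (o) applies (a current General Waiver is held), but is overridden by (p): (p) operates against (o): the compliance score is 12 points, meeting the 11 points threshold. (e) is therefore removed.
No exception displaces § 89.3.

Yes — Hugo's bakery must provide paid sick leave.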